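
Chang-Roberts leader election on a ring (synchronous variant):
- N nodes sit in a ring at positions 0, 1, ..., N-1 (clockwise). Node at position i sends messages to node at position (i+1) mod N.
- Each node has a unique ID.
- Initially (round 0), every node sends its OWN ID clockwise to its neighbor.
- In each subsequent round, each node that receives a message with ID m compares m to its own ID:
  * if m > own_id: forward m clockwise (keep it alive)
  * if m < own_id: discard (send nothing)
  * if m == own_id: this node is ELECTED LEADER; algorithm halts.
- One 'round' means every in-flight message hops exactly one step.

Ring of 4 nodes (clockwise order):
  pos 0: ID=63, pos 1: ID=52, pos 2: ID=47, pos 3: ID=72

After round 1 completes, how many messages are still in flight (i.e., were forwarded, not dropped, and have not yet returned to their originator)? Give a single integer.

Round 1: pos1(id52) recv 63: fwd; pos2(id47) recv 52: fwd; pos3(id72) recv 47: drop; pos0(id63) recv 72: fwd
After round 1: 3 messages still in flight

Answer: 3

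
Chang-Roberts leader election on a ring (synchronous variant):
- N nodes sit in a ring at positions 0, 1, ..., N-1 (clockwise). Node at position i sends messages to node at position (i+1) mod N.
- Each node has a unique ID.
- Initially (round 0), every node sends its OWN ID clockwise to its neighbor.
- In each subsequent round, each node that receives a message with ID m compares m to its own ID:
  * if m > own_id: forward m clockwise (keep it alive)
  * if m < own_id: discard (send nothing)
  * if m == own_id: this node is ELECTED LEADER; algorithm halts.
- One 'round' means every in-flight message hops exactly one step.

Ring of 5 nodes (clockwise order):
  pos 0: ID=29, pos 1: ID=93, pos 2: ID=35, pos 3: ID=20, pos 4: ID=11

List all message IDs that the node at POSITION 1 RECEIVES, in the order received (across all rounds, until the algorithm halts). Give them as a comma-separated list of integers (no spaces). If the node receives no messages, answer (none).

Round 1: pos1(id93) recv 29: drop; pos2(id35) recv 93: fwd; pos3(id20) recv 35: fwd; pos4(id11) recv 20: fwd; pos0(id29) recv 11: drop
Round 2: pos3(id20) recv 93: fwd; pos4(id11) recv 35: fwd; pos0(id29) recv 20: drop
Round 3: pos4(id11) recv 93: fwd; pos0(id29) recv 35: fwd
Round 4: pos0(id29) recv 93: fwd; pos1(id93) recv 35: drop
Round 5: pos1(id93) recv 93: ELECTED

Answer: 29,35,93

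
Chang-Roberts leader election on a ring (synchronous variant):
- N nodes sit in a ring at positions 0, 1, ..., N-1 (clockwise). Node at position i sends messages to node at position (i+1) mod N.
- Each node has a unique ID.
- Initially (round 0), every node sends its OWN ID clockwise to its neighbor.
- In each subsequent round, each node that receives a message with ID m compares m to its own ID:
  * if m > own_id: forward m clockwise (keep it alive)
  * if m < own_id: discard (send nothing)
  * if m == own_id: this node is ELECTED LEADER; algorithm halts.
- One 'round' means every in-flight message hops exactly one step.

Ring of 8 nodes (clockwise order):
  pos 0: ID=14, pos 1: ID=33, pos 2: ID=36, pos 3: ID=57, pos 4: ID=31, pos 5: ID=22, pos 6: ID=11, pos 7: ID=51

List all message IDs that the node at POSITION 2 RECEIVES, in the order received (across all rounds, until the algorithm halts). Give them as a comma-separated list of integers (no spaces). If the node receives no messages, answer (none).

Answer: 33,51,57

Derivation:
Round 1: pos1(id33) recv 14: drop; pos2(id36) recv 33: drop; pos3(id57) recv 36: drop; pos4(id31) recv 57: fwd; pos5(id22) recv 31: fwd; pos6(id11) recv 22: fwd; pos7(id51) recv 11: drop; pos0(id14) recv 51: fwd
Round 2: pos5(id22) recv 57: fwd; pos6(id11) recv 31: fwd; pos7(id51) recv 22: drop; pos1(id33) recv 51: fwd
Round 3: pos6(id11) recv 57: fwd; pos7(id51) recv 31: drop; pos2(id36) recv 51: fwd
Round 4: pos7(id51) recv 57: fwd; pos3(id57) recv 51: drop
Round 5: pos0(id14) recv 57: fwd
Round 6: pos1(id33) recv 57: fwd
Round 7: pos2(id36) recv 57: fwd
Round 8: pos3(id57) recv 57: ELECTED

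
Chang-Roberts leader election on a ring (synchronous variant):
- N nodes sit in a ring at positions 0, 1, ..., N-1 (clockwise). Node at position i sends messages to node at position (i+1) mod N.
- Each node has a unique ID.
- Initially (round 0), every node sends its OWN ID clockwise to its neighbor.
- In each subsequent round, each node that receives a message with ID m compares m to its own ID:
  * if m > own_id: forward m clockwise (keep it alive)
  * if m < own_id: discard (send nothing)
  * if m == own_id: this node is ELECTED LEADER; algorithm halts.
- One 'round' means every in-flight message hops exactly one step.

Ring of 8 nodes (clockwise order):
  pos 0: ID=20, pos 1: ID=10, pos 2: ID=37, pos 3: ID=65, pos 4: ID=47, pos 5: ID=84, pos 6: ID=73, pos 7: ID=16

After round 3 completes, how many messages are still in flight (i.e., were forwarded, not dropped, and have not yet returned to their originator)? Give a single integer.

Answer: 2

Derivation:
Round 1: pos1(id10) recv 20: fwd; pos2(id37) recv 10: drop; pos3(id65) recv 37: drop; pos4(id47) recv 65: fwd; pos5(id84) recv 47: drop; pos6(id73) recv 84: fwd; pos7(id16) recv 73: fwd; pos0(id20) recv 16: drop
Round 2: pos2(id37) recv 20: drop; pos5(id84) recv 65: drop; pos7(id16) recv 84: fwd; pos0(id20) recv 73: fwd
Round 3: pos0(id20) recv 84: fwd; pos1(id10) recv 73: fwd
After round 3: 2 messages still in flight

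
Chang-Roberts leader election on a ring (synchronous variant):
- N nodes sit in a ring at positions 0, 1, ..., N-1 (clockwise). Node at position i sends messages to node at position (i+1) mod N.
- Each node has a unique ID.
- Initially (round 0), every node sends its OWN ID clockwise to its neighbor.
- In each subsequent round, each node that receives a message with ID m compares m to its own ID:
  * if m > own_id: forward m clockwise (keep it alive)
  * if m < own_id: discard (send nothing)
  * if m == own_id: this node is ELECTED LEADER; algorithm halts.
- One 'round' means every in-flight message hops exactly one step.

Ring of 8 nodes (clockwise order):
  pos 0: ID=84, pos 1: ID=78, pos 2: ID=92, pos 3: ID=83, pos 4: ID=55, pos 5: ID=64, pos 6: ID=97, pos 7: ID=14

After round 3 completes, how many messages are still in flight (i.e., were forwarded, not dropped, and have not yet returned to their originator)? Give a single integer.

Answer: 2

Derivation:
Round 1: pos1(id78) recv 84: fwd; pos2(id92) recv 78: drop; pos3(id83) recv 92: fwd; pos4(id55) recv 83: fwd; pos5(id64) recv 55: drop; pos6(id97) recv 64: drop; pos7(id14) recv 97: fwd; pos0(id84) recv 14: drop
Round 2: pos2(id92) recv 84: drop; pos4(id55) recv 92: fwd; pos5(id64) recv 83: fwd; pos0(id84) recv 97: fwd
Round 3: pos5(id64) recv 92: fwd; pos6(id97) recv 83: drop; pos1(id78) recv 97: fwd
After round 3: 2 messages still in flight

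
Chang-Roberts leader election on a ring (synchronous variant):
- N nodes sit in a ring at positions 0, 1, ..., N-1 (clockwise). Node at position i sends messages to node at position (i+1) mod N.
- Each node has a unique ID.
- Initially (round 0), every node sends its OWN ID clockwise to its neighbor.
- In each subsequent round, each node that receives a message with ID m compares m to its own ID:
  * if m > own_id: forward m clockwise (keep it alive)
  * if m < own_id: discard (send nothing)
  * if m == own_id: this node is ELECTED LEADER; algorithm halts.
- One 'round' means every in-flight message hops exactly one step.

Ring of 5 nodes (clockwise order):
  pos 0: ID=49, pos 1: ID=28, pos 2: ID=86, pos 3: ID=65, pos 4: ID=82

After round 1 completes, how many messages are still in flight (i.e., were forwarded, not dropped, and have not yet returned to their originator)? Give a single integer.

Round 1: pos1(id28) recv 49: fwd; pos2(id86) recv 28: drop; pos3(id65) recv 86: fwd; pos4(id82) recv 65: drop; pos0(id49) recv 82: fwd
After round 1: 3 messages still in flight

Answer: 3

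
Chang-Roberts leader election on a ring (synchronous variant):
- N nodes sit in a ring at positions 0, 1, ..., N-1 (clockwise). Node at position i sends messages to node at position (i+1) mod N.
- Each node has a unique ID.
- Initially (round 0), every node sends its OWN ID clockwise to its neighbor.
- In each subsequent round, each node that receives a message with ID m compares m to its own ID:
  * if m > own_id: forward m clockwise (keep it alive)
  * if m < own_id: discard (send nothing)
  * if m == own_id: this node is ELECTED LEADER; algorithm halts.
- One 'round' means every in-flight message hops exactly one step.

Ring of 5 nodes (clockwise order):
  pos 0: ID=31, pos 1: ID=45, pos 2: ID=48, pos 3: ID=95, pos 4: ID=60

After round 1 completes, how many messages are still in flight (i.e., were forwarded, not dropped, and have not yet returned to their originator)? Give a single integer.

Round 1: pos1(id45) recv 31: drop; pos2(id48) recv 45: drop; pos3(id95) recv 48: drop; pos4(id60) recv 95: fwd; pos0(id31) recv 60: fwd
After round 1: 2 messages still in flight

Answer: 2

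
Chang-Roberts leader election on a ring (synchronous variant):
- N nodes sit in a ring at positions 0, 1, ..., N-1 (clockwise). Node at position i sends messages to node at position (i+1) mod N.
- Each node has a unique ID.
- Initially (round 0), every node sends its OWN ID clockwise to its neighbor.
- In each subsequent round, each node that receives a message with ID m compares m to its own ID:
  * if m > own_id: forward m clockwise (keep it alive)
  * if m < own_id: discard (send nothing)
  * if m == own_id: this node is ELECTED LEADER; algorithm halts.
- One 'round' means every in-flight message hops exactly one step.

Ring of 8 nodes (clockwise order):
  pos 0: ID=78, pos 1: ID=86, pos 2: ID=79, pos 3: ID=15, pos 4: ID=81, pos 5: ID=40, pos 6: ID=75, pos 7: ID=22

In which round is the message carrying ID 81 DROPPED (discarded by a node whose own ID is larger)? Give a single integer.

Round 1: pos1(id86) recv 78: drop; pos2(id79) recv 86: fwd; pos3(id15) recv 79: fwd; pos4(id81) recv 15: drop; pos5(id40) recv 81: fwd; pos6(id75) recv 40: drop; pos7(id22) recv 75: fwd; pos0(id78) recv 22: drop
Round 2: pos3(id15) recv 86: fwd; pos4(id81) recv 79: drop; pos6(id75) recv 81: fwd; pos0(id78) recv 75: drop
Round 3: pos4(id81) recv 86: fwd; pos7(id22) recv 81: fwd
Round 4: pos5(id40) recv 86: fwd; pos0(id78) recv 81: fwd
Round 5: pos6(id75) recv 86: fwd; pos1(id86) recv 81: drop
Round 6: pos7(id22) recv 86: fwd
Round 7: pos0(id78) recv 86: fwd
Round 8: pos1(id86) recv 86: ELECTED
Message ID 81 originates at pos 4; dropped at pos 1 in round 5

Answer: 5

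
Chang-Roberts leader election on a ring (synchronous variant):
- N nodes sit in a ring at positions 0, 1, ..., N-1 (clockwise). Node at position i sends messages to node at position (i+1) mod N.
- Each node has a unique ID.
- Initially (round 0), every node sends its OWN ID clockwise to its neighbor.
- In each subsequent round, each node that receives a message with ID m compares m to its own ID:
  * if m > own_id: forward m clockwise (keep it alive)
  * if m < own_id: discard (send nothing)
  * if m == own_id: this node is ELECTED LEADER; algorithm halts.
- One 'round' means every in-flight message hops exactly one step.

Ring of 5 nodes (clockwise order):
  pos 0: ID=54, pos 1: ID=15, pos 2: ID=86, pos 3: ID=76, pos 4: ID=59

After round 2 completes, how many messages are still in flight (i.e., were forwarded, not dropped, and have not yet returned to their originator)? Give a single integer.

Round 1: pos1(id15) recv 54: fwd; pos2(id86) recv 15: drop; pos3(id76) recv 86: fwd; pos4(id59) recv 76: fwd; pos0(id54) recv 59: fwd
Round 2: pos2(id86) recv 54: drop; pos4(id59) recv 86: fwd; pos0(id54) recv 76: fwd; pos1(id15) recv 59: fwd
After round 2: 3 messages still in flight

Answer: 3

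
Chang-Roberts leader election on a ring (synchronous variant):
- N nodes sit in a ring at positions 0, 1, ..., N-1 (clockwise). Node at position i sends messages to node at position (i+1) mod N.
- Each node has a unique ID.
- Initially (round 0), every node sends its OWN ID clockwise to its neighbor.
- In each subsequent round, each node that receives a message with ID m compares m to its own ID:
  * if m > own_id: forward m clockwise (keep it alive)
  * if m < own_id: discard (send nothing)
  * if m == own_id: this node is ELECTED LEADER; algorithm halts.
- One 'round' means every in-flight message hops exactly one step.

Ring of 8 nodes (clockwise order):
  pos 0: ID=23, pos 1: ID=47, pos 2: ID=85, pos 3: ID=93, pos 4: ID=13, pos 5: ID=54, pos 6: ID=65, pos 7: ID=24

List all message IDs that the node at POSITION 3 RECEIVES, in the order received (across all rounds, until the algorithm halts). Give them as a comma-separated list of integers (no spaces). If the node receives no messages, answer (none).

Answer: 85,93

Derivation:
Round 1: pos1(id47) recv 23: drop; pos2(id85) recv 47: drop; pos3(id93) recv 85: drop; pos4(id13) recv 93: fwd; pos5(id54) recv 13: drop; pos6(id65) recv 54: drop; pos7(id24) recv 65: fwd; pos0(id23) recv 24: fwd
Round 2: pos5(id54) recv 93: fwd; pos0(id23) recv 65: fwd; pos1(id47) recv 24: drop
Round 3: pos6(id65) recv 93: fwd; pos1(id47) recv 65: fwd
Round 4: pos7(id24) recv 93: fwd; pos2(id85) recv 65: drop
Round 5: pos0(id23) recv 93: fwd
Round 6: pos1(id47) recv 93: fwd
Round 7: pos2(id85) recv 93: fwd
Round 8: pos3(id93) recv 93: ELECTED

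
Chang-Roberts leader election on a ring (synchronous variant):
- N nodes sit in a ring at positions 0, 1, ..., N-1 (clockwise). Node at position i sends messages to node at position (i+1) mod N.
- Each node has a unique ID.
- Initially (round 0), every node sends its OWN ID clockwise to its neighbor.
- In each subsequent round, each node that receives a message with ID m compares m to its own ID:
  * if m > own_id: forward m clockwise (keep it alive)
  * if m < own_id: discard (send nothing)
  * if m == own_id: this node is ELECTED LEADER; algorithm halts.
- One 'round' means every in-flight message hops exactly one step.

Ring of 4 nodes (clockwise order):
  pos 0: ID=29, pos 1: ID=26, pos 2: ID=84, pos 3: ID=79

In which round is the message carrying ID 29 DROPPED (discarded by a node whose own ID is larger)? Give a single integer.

Answer: 2

Derivation:
Round 1: pos1(id26) recv 29: fwd; pos2(id84) recv 26: drop; pos3(id79) recv 84: fwd; pos0(id29) recv 79: fwd
Round 2: pos2(id84) recv 29: drop; pos0(id29) recv 84: fwd; pos1(id26) recv 79: fwd
Round 3: pos1(id26) recv 84: fwd; pos2(id84) recv 79: drop
Round 4: pos2(id84) recv 84: ELECTED
Message ID 29 originates at pos 0; dropped at pos 2 in round 2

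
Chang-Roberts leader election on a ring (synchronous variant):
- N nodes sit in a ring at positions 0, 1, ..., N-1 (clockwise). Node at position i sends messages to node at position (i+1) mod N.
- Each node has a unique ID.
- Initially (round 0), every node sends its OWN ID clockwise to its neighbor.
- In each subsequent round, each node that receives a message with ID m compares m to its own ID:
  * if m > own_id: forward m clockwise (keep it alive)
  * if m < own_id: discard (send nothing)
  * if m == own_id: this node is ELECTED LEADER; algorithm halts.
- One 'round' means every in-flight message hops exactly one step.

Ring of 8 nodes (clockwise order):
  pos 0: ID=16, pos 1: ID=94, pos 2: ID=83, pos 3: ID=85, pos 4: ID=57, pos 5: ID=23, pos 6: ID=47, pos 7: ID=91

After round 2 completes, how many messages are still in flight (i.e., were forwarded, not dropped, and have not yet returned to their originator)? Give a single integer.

Answer: 3

Derivation:
Round 1: pos1(id94) recv 16: drop; pos2(id83) recv 94: fwd; pos3(id85) recv 83: drop; pos4(id57) recv 85: fwd; pos5(id23) recv 57: fwd; pos6(id47) recv 23: drop; pos7(id91) recv 47: drop; pos0(id16) recv 91: fwd
Round 2: pos3(id85) recv 94: fwd; pos5(id23) recv 85: fwd; pos6(id47) recv 57: fwd; pos1(id94) recv 91: drop
After round 2: 3 messages still in flight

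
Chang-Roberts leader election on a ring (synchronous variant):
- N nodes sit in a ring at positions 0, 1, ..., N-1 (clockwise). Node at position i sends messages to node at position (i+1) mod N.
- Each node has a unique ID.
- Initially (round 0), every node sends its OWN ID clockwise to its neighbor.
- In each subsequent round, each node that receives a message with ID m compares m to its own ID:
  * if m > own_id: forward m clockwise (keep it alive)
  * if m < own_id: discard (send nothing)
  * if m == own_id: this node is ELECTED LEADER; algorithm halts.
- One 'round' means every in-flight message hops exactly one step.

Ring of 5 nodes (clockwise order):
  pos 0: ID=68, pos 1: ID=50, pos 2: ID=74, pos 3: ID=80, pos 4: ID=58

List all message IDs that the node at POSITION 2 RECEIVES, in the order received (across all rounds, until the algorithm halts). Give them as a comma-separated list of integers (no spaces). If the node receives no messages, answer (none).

Answer: 50,68,80

Derivation:
Round 1: pos1(id50) recv 68: fwd; pos2(id74) recv 50: drop; pos3(id80) recv 74: drop; pos4(id58) recv 80: fwd; pos0(id68) recv 58: drop
Round 2: pos2(id74) recv 68: drop; pos0(id68) recv 80: fwd
Round 3: pos1(id50) recv 80: fwd
Round 4: pos2(id74) recv 80: fwd
Round 5: pos3(id80) recv 80: ELECTED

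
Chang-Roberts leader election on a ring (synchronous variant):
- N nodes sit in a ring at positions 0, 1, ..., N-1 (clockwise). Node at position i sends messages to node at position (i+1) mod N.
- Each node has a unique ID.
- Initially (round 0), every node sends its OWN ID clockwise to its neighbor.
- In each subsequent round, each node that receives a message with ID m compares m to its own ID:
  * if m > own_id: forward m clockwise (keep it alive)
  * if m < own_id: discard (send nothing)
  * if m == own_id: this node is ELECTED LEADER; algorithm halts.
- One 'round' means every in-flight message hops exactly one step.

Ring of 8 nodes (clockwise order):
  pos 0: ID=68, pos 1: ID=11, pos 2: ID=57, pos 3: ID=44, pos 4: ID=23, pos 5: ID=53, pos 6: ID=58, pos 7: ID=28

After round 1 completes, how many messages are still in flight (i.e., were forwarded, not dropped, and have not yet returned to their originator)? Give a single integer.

Answer: 4

Derivation:
Round 1: pos1(id11) recv 68: fwd; pos2(id57) recv 11: drop; pos3(id44) recv 57: fwd; pos4(id23) recv 44: fwd; pos5(id53) recv 23: drop; pos6(id58) recv 53: drop; pos7(id28) recv 58: fwd; pos0(id68) recv 28: drop
After round 1: 4 messages still in flight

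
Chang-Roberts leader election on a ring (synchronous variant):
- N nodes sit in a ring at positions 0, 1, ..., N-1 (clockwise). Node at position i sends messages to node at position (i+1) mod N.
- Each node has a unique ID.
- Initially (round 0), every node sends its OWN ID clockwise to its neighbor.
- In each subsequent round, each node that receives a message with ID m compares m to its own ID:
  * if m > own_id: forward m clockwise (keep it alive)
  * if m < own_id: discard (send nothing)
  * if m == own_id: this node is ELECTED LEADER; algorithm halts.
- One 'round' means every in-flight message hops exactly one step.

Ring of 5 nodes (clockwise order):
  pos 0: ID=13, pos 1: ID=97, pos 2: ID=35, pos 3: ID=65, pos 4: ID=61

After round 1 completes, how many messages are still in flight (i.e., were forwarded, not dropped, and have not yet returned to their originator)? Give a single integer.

Round 1: pos1(id97) recv 13: drop; pos2(id35) recv 97: fwd; pos3(id65) recv 35: drop; pos4(id61) recv 65: fwd; pos0(id13) recv 61: fwd
After round 1: 3 messages still in flight

Answer: 3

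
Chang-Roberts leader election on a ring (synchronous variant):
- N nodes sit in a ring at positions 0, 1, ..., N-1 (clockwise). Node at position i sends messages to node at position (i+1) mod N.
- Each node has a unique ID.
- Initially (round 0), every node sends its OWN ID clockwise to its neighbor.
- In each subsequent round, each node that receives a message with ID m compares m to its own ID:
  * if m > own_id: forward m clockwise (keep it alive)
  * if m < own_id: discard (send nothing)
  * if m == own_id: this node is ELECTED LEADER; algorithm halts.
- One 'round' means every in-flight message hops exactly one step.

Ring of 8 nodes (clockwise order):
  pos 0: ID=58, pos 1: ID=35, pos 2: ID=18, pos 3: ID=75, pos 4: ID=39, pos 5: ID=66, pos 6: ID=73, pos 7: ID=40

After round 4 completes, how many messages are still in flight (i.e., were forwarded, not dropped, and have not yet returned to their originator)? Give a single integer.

Answer: 2

Derivation:
Round 1: pos1(id35) recv 58: fwd; pos2(id18) recv 35: fwd; pos3(id75) recv 18: drop; pos4(id39) recv 75: fwd; pos5(id66) recv 39: drop; pos6(id73) recv 66: drop; pos7(id40) recv 73: fwd; pos0(id58) recv 40: drop
Round 2: pos2(id18) recv 58: fwd; pos3(id75) recv 35: drop; pos5(id66) recv 75: fwd; pos0(id58) recv 73: fwd
Round 3: pos3(id75) recv 58: drop; pos6(id73) recv 75: fwd; pos1(id35) recv 73: fwd
Round 4: pos7(id40) recv 75: fwd; pos2(id18) recv 73: fwd
After round 4: 2 messages still in flight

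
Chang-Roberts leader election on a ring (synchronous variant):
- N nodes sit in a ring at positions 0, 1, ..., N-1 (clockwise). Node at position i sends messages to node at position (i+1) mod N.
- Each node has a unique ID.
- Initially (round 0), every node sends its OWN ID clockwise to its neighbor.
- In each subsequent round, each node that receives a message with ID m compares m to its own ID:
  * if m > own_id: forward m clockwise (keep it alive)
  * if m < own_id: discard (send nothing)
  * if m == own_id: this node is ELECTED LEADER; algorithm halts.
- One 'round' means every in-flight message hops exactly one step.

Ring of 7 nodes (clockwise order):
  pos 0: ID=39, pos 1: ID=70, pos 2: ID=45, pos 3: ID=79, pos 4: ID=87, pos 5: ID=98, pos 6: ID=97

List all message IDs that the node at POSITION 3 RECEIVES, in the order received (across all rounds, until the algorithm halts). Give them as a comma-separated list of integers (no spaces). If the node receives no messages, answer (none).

Round 1: pos1(id70) recv 39: drop; pos2(id45) recv 70: fwd; pos3(id79) recv 45: drop; pos4(id87) recv 79: drop; pos5(id98) recv 87: drop; pos6(id97) recv 98: fwd; pos0(id39) recv 97: fwd
Round 2: pos3(id79) recv 70: drop; pos0(id39) recv 98: fwd; pos1(id70) recv 97: fwd
Round 3: pos1(id70) recv 98: fwd; pos2(id45) recv 97: fwd
Round 4: pos2(id45) recv 98: fwd; pos3(id79) recv 97: fwd
Round 5: pos3(id79) recv 98: fwd; pos4(id87) recv 97: fwd
Round 6: pos4(id87) recv 98: fwd; pos5(id98) recv 97: drop
Round 7: pos5(id98) recv 98: ELECTED

Answer: 45,70,97,98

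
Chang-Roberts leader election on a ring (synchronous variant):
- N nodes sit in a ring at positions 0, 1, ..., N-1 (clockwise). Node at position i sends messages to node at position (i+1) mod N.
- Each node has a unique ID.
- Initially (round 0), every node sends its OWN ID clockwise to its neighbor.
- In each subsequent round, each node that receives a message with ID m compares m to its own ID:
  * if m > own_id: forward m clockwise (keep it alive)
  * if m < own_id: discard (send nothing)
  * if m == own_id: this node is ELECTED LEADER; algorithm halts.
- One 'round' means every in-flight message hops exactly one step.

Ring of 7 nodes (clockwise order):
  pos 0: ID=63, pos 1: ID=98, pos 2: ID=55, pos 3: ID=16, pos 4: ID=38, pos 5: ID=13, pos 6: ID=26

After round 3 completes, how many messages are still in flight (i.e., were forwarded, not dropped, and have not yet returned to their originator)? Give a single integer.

Round 1: pos1(id98) recv 63: drop; pos2(id55) recv 98: fwd; pos3(id16) recv 55: fwd; pos4(id38) recv 16: drop; pos5(id13) recv 38: fwd; pos6(id26) recv 13: drop; pos0(id63) recv 26: drop
Round 2: pos3(id16) recv 98: fwd; pos4(id38) recv 55: fwd; pos6(id26) recv 38: fwd
Round 3: pos4(id38) recv 98: fwd; pos5(id13) recv 55: fwd; pos0(id63) recv 38: drop
After round 3: 2 messages still in flight

Answer: 2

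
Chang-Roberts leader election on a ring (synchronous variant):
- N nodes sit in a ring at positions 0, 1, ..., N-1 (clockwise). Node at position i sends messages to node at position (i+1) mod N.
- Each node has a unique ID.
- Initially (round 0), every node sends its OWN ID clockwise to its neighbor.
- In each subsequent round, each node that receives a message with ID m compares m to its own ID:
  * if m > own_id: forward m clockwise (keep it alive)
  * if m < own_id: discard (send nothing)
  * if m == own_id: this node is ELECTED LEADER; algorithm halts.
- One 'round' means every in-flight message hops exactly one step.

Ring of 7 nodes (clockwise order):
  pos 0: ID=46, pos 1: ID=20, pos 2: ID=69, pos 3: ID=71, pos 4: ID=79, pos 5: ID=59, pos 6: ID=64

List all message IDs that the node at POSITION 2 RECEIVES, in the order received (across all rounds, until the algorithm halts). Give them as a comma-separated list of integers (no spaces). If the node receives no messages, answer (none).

Round 1: pos1(id20) recv 46: fwd; pos2(id69) recv 20: drop; pos3(id71) recv 69: drop; pos4(id79) recv 71: drop; pos5(id59) recv 79: fwd; pos6(id64) recv 59: drop; pos0(id46) recv 64: fwd
Round 2: pos2(id69) recv 46: drop; pos6(id64) recv 79: fwd; pos1(id20) recv 64: fwd
Round 3: pos0(id46) recv 79: fwd; pos2(id69) recv 64: drop
Round 4: pos1(id20) recv 79: fwd
Round 5: pos2(id69) recv 79: fwd
Round 6: pos3(id71) recv 79: fwd
Round 7: pos4(id79) recv 79: ELECTED

Answer: 20,46,64,79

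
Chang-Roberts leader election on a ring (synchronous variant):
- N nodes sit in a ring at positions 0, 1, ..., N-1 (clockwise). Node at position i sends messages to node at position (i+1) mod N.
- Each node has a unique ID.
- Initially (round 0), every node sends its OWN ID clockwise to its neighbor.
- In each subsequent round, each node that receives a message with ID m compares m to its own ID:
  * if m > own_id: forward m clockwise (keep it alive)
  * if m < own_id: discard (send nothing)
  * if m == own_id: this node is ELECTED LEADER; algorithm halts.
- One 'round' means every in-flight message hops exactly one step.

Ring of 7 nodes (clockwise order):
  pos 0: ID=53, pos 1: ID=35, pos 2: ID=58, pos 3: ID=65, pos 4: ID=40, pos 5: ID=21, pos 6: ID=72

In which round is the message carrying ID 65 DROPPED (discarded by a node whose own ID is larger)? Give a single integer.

Answer: 3

Derivation:
Round 1: pos1(id35) recv 53: fwd; pos2(id58) recv 35: drop; pos3(id65) recv 58: drop; pos4(id40) recv 65: fwd; pos5(id21) recv 40: fwd; pos6(id72) recv 21: drop; pos0(id53) recv 72: fwd
Round 2: pos2(id58) recv 53: drop; pos5(id21) recv 65: fwd; pos6(id72) recv 40: drop; pos1(id35) recv 72: fwd
Round 3: pos6(id72) recv 65: drop; pos2(id58) recv 72: fwd
Round 4: pos3(id65) recv 72: fwd
Round 5: pos4(id40) recv 72: fwd
Round 6: pos5(id21) recv 72: fwd
Round 7: pos6(id72) recv 72: ELECTED
Message ID 65 originates at pos 3; dropped at pos 6 in round 3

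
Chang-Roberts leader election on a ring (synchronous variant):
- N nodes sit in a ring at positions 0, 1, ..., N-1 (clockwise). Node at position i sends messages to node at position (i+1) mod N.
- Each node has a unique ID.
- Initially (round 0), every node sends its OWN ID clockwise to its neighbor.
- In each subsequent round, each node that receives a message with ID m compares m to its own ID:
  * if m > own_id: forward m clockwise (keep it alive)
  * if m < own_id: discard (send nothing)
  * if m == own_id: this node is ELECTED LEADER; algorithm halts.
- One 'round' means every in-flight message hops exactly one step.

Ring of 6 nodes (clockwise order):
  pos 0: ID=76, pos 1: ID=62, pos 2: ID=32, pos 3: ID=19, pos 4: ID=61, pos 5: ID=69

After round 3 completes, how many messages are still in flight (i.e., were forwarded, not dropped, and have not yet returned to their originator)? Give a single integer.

Round 1: pos1(id62) recv 76: fwd; pos2(id32) recv 62: fwd; pos3(id19) recv 32: fwd; pos4(id61) recv 19: drop; pos5(id69) recv 61: drop; pos0(id76) recv 69: drop
Round 2: pos2(id32) recv 76: fwd; pos3(id19) recv 62: fwd; pos4(id61) recv 32: drop
Round 3: pos3(id19) recv 76: fwd; pos4(id61) recv 62: fwd
After round 3: 2 messages still in flight

Answer: 2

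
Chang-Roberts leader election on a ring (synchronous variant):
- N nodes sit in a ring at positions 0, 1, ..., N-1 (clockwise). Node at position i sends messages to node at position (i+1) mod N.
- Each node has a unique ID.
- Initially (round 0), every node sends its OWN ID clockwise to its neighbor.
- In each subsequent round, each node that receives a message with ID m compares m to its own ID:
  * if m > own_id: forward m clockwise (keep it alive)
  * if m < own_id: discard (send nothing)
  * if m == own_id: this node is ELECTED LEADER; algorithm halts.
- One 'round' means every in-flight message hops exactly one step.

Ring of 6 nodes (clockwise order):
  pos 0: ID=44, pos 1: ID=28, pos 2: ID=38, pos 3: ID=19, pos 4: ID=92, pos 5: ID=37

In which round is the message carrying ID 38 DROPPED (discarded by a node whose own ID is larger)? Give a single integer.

Round 1: pos1(id28) recv 44: fwd; pos2(id38) recv 28: drop; pos3(id19) recv 38: fwd; pos4(id92) recv 19: drop; pos5(id37) recv 92: fwd; pos0(id44) recv 37: drop
Round 2: pos2(id38) recv 44: fwd; pos4(id92) recv 38: drop; pos0(id44) recv 92: fwd
Round 3: pos3(id19) recv 44: fwd; pos1(id28) recv 92: fwd
Round 4: pos4(id92) recv 44: drop; pos2(id38) recv 92: fwd
Round 5: pos3(id19) recv 92: fwd
Round 6: pos4(id92) recv 92: ELECTED
Message ID 38 originates at pos 2; dropped at pos 4 in round 2

Answer: 2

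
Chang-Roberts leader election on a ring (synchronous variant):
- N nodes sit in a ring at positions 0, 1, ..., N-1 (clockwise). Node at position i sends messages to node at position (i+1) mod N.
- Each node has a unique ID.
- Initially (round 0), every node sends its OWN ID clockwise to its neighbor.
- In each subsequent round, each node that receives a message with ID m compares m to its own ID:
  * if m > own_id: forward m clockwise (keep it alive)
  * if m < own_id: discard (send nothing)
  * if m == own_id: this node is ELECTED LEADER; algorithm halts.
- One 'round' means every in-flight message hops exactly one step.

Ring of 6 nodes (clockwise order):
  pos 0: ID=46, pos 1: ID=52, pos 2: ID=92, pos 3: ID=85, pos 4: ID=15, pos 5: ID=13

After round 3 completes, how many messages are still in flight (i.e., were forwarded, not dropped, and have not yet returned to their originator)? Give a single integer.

Round 1: pos1(id52) recv 46: drop; pos2(id92) recv 52: drop; pos3(id85) recv 92: fwd; pos4(id15) recv 85: fwd; pos5(id13) recv 15: fwd; pos0(id46) recv 13: drop
Round 2: pos4(id15) recv 92: fwd; pos5(id13) recv 85: fwd; pos0(id46) recv 15: drop
Round 3: pos5(id13) recv 92: fwd; pos0(id46) recv 85: fwd
After round 3: 2 messages still in flight

Answer: 2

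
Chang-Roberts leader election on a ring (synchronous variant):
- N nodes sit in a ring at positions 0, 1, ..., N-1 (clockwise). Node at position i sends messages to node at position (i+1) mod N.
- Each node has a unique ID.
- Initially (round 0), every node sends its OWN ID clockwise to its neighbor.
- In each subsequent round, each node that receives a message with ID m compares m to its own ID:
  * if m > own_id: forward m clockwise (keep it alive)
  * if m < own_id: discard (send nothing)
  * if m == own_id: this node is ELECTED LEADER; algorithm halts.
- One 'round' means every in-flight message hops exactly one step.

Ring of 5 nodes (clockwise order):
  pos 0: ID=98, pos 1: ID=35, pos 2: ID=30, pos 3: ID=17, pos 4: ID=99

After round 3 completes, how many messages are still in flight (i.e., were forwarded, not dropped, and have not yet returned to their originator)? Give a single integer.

Answer: 2

Derivation:
Round 1: pos1(id35) recv 98: fwd; pos2(id30) recv 35: fwd; pos3(id17) recv 30: fwd; pos4(id99) recv 17: drop; pos0(id98) recv 99: fwd
Round 2: pos2(id30) recv 98: fwd; pos3(id17) recv 35: fwd; pos4(id99) recv 30: drop; pos1(id35) recv 99: fwd
Round 3: pos3(id17) recv 98: fwd; pos4(id99) recv 35: drop; pos2(id30) recv 99: fwd
After round 3: 2 messages still in flight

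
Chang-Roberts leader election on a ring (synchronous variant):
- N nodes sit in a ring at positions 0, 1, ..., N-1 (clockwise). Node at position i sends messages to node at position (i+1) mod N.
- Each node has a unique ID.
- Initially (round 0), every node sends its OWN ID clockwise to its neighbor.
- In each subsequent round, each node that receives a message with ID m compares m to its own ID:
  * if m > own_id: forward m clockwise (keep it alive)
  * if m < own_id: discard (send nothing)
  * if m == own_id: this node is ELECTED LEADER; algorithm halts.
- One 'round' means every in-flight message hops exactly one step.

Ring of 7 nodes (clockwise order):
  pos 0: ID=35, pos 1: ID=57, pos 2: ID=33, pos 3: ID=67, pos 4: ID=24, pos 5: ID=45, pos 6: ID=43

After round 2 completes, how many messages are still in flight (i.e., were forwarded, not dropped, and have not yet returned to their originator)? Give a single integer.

Round 1: pos1(id57) recv 35: drop; pos2(id33) recv 57: fwd; pos3(id67) recv 33: drop; pos4(id24) recv 67: fwd; pos5(id45) recv 24: drop; pos6(id43) recv 45: fwd; pos0(id35) recv 43: fwd
Round 2: pos3(id67) recv 57: drop; pos5(id45) recv 67: fwd; pos0(id35) recv 45: fwd; pos1(id57) recv 43: drop
After round 2: 2 messages still in flight

Answer: 2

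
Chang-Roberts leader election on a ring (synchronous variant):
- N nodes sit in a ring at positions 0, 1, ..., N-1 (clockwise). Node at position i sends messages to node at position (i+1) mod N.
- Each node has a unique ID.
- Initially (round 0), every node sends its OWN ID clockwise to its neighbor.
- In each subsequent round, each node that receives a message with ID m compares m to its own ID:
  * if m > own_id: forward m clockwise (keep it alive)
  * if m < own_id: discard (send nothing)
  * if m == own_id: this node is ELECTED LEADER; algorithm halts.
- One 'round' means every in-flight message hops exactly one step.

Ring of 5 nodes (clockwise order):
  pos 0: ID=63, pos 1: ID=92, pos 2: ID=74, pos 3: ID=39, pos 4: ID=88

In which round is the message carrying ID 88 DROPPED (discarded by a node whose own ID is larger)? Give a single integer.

Answer: 2

Derivation:
Round 1: pos1(id92) recv 63: drop; pos2(id74) recv 92: fwd; pos3(id39) recv 74: fwd; pos4(id88) recv 39: drop; pos0(id63) recv 88: fwd
Round 2: pos3(id39) recv 92: fwd; pos4(id88) recv 74: drop; pos1(id92) recv 88: drop
Round 3: pos4(id88) recv 92: fwd
Round 4: pos0(id63) recv 92: fwd
Round 5: pos1(id92) recv 92: ELECTED
Message ID 88 originates at pos 4; dropped at pos 1 in round 2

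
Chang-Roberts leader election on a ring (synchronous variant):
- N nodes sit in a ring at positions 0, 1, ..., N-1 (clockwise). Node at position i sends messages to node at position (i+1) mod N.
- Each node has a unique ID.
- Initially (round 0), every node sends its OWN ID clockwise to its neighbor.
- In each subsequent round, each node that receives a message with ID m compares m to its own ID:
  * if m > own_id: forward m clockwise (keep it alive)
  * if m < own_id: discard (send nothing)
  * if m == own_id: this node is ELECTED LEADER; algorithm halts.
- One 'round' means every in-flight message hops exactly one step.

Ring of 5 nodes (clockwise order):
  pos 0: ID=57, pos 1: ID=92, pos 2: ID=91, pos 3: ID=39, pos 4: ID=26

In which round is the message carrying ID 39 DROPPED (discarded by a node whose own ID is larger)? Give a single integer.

Round 1: pos1(id92) recv 57: drop; pos2(id91) recv 92: fwd; pos3(id39) recv 91: fwd; pos4(id26) recv 39: fwd; pos0(id57) recv 26: drop
Round 2: pos3(id39) recv 92: fwd; pos4(id26) recv 91: fwd; pos0(id57) recv 39: drop
Round 3: pos4(id26) recv 92: fwd; pos0(id57) recv 91: fwd
Round 4: pos0(id57) recv 92: fwd; pos1(id92) recv 91: drop
Round 5: pos1(id92) recv 92: ELECTED
Message ID 39 originates at pos 3; dropped at pos 0 in round 2

Answer: 2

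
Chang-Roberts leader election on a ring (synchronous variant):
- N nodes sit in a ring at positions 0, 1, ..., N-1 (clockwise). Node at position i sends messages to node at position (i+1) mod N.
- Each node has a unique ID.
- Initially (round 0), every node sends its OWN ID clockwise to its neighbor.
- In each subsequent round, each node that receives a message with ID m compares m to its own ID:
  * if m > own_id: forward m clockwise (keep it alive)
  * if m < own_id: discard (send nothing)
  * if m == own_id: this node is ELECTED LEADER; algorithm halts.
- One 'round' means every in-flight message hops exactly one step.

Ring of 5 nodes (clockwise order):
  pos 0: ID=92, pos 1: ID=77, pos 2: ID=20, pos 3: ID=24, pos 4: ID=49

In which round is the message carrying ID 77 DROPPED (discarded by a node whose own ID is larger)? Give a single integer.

Answer: 4

Derivation:
Round 1: pos1(id77) recv 92: fwd; pos2(id20) recv 77: fwd; pos3(id24) recv 20: drop; pos4(id49) recv 24: drop; pos0(id92) recv 49: drop
Round 2: pos2(id20) recv 92: fwd; pos3(id24) recv 77: fwd
Round 3: pos3(id24) recv 92: fwd; pos4(id49) recv 77: fwd
Round 4: pos4(id49) recv 92: fwd; pos0(id92) recv 77: drop
Round 5: pos0(id92) recv 92: ELECTED
Message ID 77 originates at pos 1; dropped at pos 0 in round 4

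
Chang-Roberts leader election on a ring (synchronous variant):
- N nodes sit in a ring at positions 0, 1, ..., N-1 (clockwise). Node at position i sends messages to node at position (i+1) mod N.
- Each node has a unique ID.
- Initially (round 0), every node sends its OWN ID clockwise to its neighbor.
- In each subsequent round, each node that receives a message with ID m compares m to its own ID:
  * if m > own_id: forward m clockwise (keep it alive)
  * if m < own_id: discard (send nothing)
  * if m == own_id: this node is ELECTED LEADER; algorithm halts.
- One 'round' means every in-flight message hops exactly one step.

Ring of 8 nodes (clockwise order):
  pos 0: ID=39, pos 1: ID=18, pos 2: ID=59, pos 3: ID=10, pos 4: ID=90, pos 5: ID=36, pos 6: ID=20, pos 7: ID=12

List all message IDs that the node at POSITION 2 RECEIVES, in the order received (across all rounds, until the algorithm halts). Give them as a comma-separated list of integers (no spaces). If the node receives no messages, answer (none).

Round 1: pos1(id18) recv 39: fwd; pos2(id59) recv 18: drop; pos3(id10) recv 59: fwd; pos4(id90) recv 10: drop; pos5(id36) recv 90: fwd; pos6(id20) recv 36: fwd; pos7(id12) recv 20: fwd; pos0(id39) recv 12: drop
Round 2: pos2(id59) recv 39: drop; pos4(id90) recv 59: drop; pos6(id20) recv 90: fwd; pos7(id12) recv 36: fwd; pos0(id39) recv 20: drop
Round 3: pos7(id12) recv 90: fwd; pos0(id39) recv 36: drop
Round 4: pos0(id39) recv 90: fwd
Round 5: pos1(id18) recv 90: fwd
Round 6: pos2(id59) recv 90: fwd
Round 7: pos3(id10) recv 90: fwd
Round 8: pos4(id90) recv 90: ELECTED

Answer: 18,39,90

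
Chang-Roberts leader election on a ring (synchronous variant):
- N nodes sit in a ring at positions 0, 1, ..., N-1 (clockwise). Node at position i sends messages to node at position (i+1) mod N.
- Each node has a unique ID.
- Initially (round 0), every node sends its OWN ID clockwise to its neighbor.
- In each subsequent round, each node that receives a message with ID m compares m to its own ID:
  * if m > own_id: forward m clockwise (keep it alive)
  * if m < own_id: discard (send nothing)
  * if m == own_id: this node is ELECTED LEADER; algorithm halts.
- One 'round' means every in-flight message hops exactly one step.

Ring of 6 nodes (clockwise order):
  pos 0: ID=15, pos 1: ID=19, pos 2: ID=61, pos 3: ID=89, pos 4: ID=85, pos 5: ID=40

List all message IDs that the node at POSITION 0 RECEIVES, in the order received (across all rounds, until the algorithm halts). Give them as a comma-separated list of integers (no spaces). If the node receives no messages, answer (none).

Round 1: pos1(id19) recv 15: drop; pos2(id61) recv 19: drop; pos3(id89) recv 61: drop; pos4(id85) recv 89: fwd; pos5(id40) recv 85: fwd; pos0(id15) recv 40: fwd
Round 2: pos5(id40) recv 89: fwd; pos0(id15) recv 85: fwd; pos1(id19) recv 40: fwd
Round 3: pos0(id15) recv 89: fwd; pos1(id19) recv 85: fwd; pos2(id61) recv 40: drop
Round 4: pos1(id19) recv 89: fwd; pos2(id61) recv 85: fwd
Round 5: pos2(id61) recv 89: fwd; pos3(id89) recv 85: drop
Round 6: pos3(id89) recv 89: ELECTED

Answer: 40,85,89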